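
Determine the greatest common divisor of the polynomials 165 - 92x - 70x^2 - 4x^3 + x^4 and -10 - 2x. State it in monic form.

5 + x

Apply the Euclidean algorithm:
  x^4 - 4x^3 - 70x^2 - 92x + 165 = (-(1/2)x^3 + (9/2)x^2 + (25/2)x - 33/2)(-2x - 10) + (0)
Last nonzero remainder: -2x - 10. Dividing through by -2 gives the monic gcd x + 5.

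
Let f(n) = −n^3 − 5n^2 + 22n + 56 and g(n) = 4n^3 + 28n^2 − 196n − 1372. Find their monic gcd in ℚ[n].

By polynomial division,
  −n^3 − 5n^2 + 22n + 56 = (−1/4)(4n^3 + 28n^2 − 196n − 1372) + (2n^2 − 27n − 287)
  4n^3 + 28n^2 − 196n − 1372 = (2n + 41)(2n^2 − 27n − 287) + (1485n + 10395)
  2n^2 − 27n − 287 = ((2/1485)n − 41/1485)(1485n + 10395) + (0)
Last nonzero remainder: 1485n + 10395. Dividing through by 1485 gives the monic gcd n + 7.

n + 7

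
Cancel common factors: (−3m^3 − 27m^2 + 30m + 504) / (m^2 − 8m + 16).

(−3m^2 − 39m − 126)/(m − 4)

Euclidean algorithm in ℚ[m]:
  −3m^3 − 27m^2 + 30m + 504 = (−3m − 51)(m^2 − 8m + 16) + (−330m + 1320)
  m^2 − 8m + 16 = (−(1/330)m + 2/165)(−330m + 1320) + (0)
Last nonzero remainder: −330m + 1320. Dividing through by −330 gives the monic gcd m − 4.
Cancel m − 4 from numerator and denominator to get the reduced form.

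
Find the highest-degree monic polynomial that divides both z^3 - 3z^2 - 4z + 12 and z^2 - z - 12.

1

Euclidean algorithm in ℚ[z]:
  z^3 - 3z^2 - 4z + 12 = (z - 2)(z^2 - z - 12) + (6z - 12)
  z^2 - z - 12 = ((1/6)z + 1/6)(6z - 12) + (-10)
  6z - 12 = (-(3/5)z + 6/5)(-10) + (0)
The last nonzero remainder is the constant -10, so the polynomials are coprime and gcd = 1.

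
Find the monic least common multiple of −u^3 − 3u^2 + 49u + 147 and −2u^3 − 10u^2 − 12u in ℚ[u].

u^5 + 5u^4 − 43u^3 − 245u^2 − 294u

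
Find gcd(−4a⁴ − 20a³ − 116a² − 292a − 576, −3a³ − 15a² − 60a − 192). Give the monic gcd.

a² + a + 16

Repeated division with remainder:
  −4a⁴ − 20a³ − 116a² − 292a − 576 = ((4/3)a)(−3a³ − 15a² − 60a − 192) + (−36a² − 36a − 576)
  −3a³ − 15a² − 60a − 192 = ((1/12)a + 1/3)(−36a² − 36a − 576) + (0)
Last nonzero remainder: −36a² − 36a − 576. Dividing through by −36 gives the monic gcd a² + a + 16.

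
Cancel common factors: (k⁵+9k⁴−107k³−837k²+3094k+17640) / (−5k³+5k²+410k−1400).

(−k³−6k²+55k+252)/(5k−20)

By polynomial division,
  k⁵+9k⁴−107k³−837k²+3094k+17640 = (−(1/5)k²−2k+3)(−5k³+5k²+410k−1400) + (−312k²−936k+21840)
  −5k³+5k²+410k−1400 = ((5/312)k−5/78)(−312k²−936k+21840) + (0)
Last nonzero remainder: −312k²−936k+21840. Dividing through by −312 gives the monic gcd k²+3k−70.
Cancel k²+3k−70 from numerator and denominator to get the reduced form.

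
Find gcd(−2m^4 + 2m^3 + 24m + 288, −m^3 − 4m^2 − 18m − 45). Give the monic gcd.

m + 3

Apply the Euclidean algorithm:
  −2m^4 + 2m^3 + 24m + 288 = (2m − 10)(−m^3 − 4m^2 − 18m − 45) + (−4m^2 − 66m − 162)
  −m^3 − 4m^2 − 18m − 45 = ((1/4)m − 25/8)(−4m^2 − 66m − 162) + (−(735/4)m − 2205/4)
  −4m^2 − 66m − 162 = ((16/735)m + 72/245)(−(735/4)m − 2205/4) + (0)
Last nonzero remainder: −(735/4)m − 2205/4. Dividing through by −735/4 gives the monic gcd m + 3.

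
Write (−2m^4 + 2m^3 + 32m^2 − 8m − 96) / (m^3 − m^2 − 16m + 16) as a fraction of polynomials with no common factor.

(−2m^3 − 6m^2 + 8m + 24)/(m^2 + 3m − 4)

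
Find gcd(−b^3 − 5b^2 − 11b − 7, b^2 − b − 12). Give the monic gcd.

Repeated division with remainder:
  −b^3 − 5b^2 − 11b − 7 = (−b − 6)(b^2 − b − 12) + (−29b − 79)
  b^2 − b − 12 = (−(1/29)b + 108/841)(−29b − 79) + (−1560/841)
  −29b − 79 = ((24389/1560)b + 66439/1560)(−1560/841) + (0)
The last nonzero remainder is the constant −1560/841, so the polynomials are coprime and gcd = 1.

1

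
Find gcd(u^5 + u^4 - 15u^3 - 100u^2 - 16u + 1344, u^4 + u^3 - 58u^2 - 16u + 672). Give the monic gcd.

u^2 - 16

Apply the Euclidean algorithm:
  u^5 + u^4 - 15u^3 - 100u^2 - 16u + 1344 = (u)(u^4 + u^3 - 58u^2 - 16u + 672) + (43u^3 - 84u^2 - 688u + 1344)
  u^4 + u^3 - 58u^2 - 16u + 672 = ((1/43)u + 127/1849)(43u^3 - 84u^2 - 688u + 1344) + (-(66990/1849)u^2 + 1071840/1849)
  43u^3 - 84u^2 - 688u + 1344 = (-(79507/66990)u + 3698/1595)(-(66990/1849)u^2 + 1071840/1849) + (0)
Last nonzero remainder: -(66990/1849)u^2 + 1071840/1849. Dividing through by -66990/1849 gives the monic gcd u^2 - 16.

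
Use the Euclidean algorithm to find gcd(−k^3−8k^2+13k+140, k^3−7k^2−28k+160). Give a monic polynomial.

k^2+k−20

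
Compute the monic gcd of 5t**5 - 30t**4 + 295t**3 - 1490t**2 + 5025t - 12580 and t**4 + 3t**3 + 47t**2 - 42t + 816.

t**2 - 3t + 17

By polynomial division,
  5t**5 - 30t**4 + 295t**3 - 1490t**2 + 5025t - 12580 = (5t - 45)(t**4 + 3t**3 + 47t**2 - 42t + 816) + (195t**3 + 835t**2 - 945t + 24140)
  t**4 + 3t**3 + 47t**2 - 42t + 816 = ((1/195)t - 10/1521)(195t**3 + 835t**2 - 945t + 24140) + ((87208/1521)t**2 - (87208/507)t + 1482536/1521)
  195t**3 + 835t**2 - 945t + 24140 = ((296595/87208)t + 539955/21802)((87208/1521)t**2 - (87208/507)t + 1482536/1521) + (0)
Last nonzero remainder: (87208/1521)t**2 - (87208/507)t + 1482536/1521. Dividing through by 87208/1521 gives the monic gcd t**2 - 3t + 17.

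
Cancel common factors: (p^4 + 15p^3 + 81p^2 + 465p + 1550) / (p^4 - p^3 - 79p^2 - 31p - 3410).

(p + 5)/(p - 11)

Apply the Euclidean algorithm:
  p^4 + 15p^3 + 81p^2 + 465p + 1550 = (p^4 - p^3 - 79p^2 - 31p - 3410) + (16p^3 + 160p^2 + 496p + 4960)
  p^4 - p^3 - 79p^2 - 31p - 3410 = ((1/16)p - 11/16)(16p^3 + 160p^2 + 496p + 4960) + (0)
Last nonzero remainder: 16p^3 + 160p^2 + 496p + 4960. Dividing through by 16 gives the monic gcd p^3 + 10p^2 + 31p + 310.
Cancel p^3 + 10p^2 + 31p + 310 from numerator and denominator to get the reduced form.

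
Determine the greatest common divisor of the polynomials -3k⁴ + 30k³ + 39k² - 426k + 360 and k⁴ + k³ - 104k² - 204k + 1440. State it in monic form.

Apply the Euclidean algorithm:
  -3k⁴ + 30k³ + 39k² - 426k + 360 = (-3)(k⁴ + k³ - 104k² - 204k + 1440) + (33k³ - 273k² - 1038k + 4680)
  k⁴ + k³ - 104k² - 204k + 1440 = ((1/33)k + 34/121)(33k³ - 273k² - 1038k + 4680) + ((504/121)k² - (6552/121)k + 15120/121)
  33k³ - 273k² - 1038k + 4680 = ((1331/168)k + 1573/42)((504/121)k² - (6552/121)k + 15120/121) + (0)
Last nonzero remainder: (504/121)k² - (6552/121)k + 15120/121. Dividing through by 504/121 gives the monic gcd k² - 13k + 30.

k² - 13k + 30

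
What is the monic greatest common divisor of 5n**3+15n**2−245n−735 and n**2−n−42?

n−7

By polynomial division,
  5n**3+15n**2−245n−735 = (5n+20)(n**2−n−42) + (−15n+105)
  n**2−n−42 = (−(1/15)n−2/5)(−15n+105) + (0)
Last nonzero remainder: −15n+105. Dividing through by −15 gives the monic gcd n−7.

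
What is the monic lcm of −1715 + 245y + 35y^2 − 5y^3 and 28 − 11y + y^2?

Apply the Euclidean algorithm:
  −5y^3 + 35y^2 + 245y − 1715 = (−5y − 20)(y^2 − 11y + 28) + (165y − 1155)
  y^2 − 11y + 28 = ((1/165)y − 4/165)(165y − 1155) + (0)
Last nonzero remainder: 165y − 1155. Dividing through by 165 gives the monic gcd y − 7.
Then lcm(f, g) = f·g / gcd(f, g); expanding and making the result monic gives the answer.

−1372 + 539y − 21y^2 − 11y^3 + y^4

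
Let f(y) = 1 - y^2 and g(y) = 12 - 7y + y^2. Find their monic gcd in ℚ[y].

Apply the Euclidean algorithm:
  -y^2 + 1 = (-1)(y^2 - 7y + 12) + (-7y + 13)
  y^2 - 7y + 12 = (-(1/7)y + 36/49)(-7y + 13) + (120/49)
  -7y + 13 = (-(343/120)y + 637/120)(120/49) + (0)
The last nonzero remainder is the constant 120/49, so the polynomials are coprime and gcd = 1.

1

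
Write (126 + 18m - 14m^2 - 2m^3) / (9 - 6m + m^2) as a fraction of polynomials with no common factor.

(-42 - 20m - 2m^2)/(-3 + m)

By polynomial division,
  -2m^3 - 14m^2 + 18m + 126 = (-2m - 26)(m^2 - 6m + 9) + (-120m + 360)
  m^2 - 6m + 9 = (-(1/120)m + 1/40)(-120m + 360) + (0)
Last nonzero remainder: -120m + 360. Dividing through by -120 gives the monic gcd m - 3.
Cancel m - 3 from numerator and denominator to get the reduced form.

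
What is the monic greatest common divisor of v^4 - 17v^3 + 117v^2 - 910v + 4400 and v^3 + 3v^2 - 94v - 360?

v - 10

Apply the Euclidean algorithm:
  v^4 - 17v^3 + 117v^2 - 910v + 4400 = (v - 20)(v^3 + 3v^2 - 94v - 360) + (271v^2 - 2430v - 2800)
  v^3 + 3v^2 - 94v - 360 = ((1/271)v + 3243/73441)(271v^2 - 2430v - 2800) + ((1735836/73441)v - 17358360/73441)
  271v^2 - 2430v - 2800 = ((19902511/1735836)v + 5140870/433959)((1735836/73441)v - 17358360/73441) + (0)
Last nonzero remainder: (1735836/73441)v - 17358360/73441. Dividing through by 1735836/73441 gives the monic gcd v - 10.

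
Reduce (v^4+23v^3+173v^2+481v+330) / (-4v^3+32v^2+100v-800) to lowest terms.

Apply the Euclidean algorithm:
  v^4+23v^3+173v^2+481v+330 = (-(1/4)v-31/4)(-4v^3+32v^2+100v-800) + (446v^2+1056v-5870)
  -4v^3+32v^2+100v-800 = (-(2/223)v+4624/49729)(446v^2+1056v-5870) + (-(2528064/49729)v-12640320/49729)
  446v^2+1056v-5870 = (-(11089567/1264032)v+29190923/1264032)(-(2528064/49729)v-12640320/49729) + (0)
Last nonzero remainder: -(2528064/49729)v-12640320/49729. Dividing through by -2528064/49729 gives the monic gcd v+5.
Cancel v+5 from numerator and denominator to get the reduced form.

(-v^3-18v^2-83v-66)/(4v^2-52v+160)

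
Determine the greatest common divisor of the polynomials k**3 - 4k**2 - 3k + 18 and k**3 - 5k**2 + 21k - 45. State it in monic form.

k - 3

By polynomial division,
  k**3 - 4k**2 - 3k + 18 = (k**3 - 5k**2 + 21k - 45) + (k**2 - 24k + 63)
  k**3 - 5k**2 + 21k - 45 = (k + 19)(k**2 - 24k + 63) + (414k - 1242)
  k**2 - 24k + 63 = ((1/414)k - 7/138)(414k - 1242) + (0)
Last nonzero remainder: 414k - 1242. Dividing through by 414 gives the monic gcd k - 3.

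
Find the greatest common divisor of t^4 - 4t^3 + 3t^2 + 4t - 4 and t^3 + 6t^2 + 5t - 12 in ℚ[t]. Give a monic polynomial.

Repeated division with remainder:
  t^4 - 4t^3 + 3t^2 + 4t - 4 = (t - 10)(t^3 + 6t^2 + 5t - 12) + (58t^2 + 66t - 124)
  t^3 + 6t^2 + 5t - 12 = ((1/58)t + 141/1682)(58t^2 + 66t - 124) + ((1350/841)t - 1350/841)
  58t^2 + 66t - 124 = ((24389/675)t + 52142/675)((1350/841)t - 1350/841) + (0)
Last nonzero remainder: (1350/841)t - 1350/841. Dividing through by 1350/841 gives the monic gcd t - 1.

t - 1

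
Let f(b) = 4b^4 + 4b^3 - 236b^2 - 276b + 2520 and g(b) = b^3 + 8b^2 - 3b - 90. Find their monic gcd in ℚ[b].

Repeated division with remainder:
  4b^4 + 4b^3 - 236b^2 - 276b + 2520 = (4b - 28)(b^3 + 8b^2 - 3b - 90) + (0)
The last nonzero remainder b^3 + 8b^2 - 3b - 90 is already monic.

b^3 + 8b^2 - 3b - 90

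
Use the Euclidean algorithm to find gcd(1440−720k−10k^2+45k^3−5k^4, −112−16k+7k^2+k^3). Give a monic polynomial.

Apply the Euclidean algorithm:
  −5k^4+45k^3−10k^2−720k+1440 = (−5k+80)(k^3+7k^2−16k−112) + (−650k^2+10400)
  k^3+7k^2−16k−112 = (−(1/650)k−7/650)(−650k^2+10400) + (0)
Last nonzero remainder: −650k^2+10400. Dividing through by −650 gives the monic gcd k^2−16.

−16+k^2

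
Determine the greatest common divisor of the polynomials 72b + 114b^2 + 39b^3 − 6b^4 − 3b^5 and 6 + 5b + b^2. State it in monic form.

6 + 5b + b^2

Apply the Euclidean algorithm:
  −3b^5 − 6b^4 + 39b^3 + 114b^2 + 72b = (−3b^3 + 9b^2 + 12b)(b^2 + 5b + 6) + (0)
The last nonzero remainder b^2 + 5b + 6 is already monic.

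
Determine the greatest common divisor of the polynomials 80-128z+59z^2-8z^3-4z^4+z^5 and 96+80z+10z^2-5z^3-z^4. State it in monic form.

-16+z^2

Euclidean algorithm in ℚ[z]:
  z^5-4z^4-8z^3+59z^2-128z+80 = (-z+9)(-z^4-5z^3+10z^2+80z+96) + (47z^3+49z^2-752z-784)
  -z^4-5z^3+10z^2+80z+96 = (-(1/47)z-186/2209)(47z^3+49z^2-752z-784) + (-(4140/2209)z^2+66240/2209)
  47z^3+49z^2-752z-784 = (-(103823/4140)z-108241/4140)(-(4140/2209)z^2+66240/2209) + (0)
Last nonzero remainder: -(4140/2209)z^2+66240/2209. Dividing through by -4140/2209 gives the monic gcd z^2-16.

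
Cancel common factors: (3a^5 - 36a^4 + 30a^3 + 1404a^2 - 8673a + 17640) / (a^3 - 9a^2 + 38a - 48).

Apply the Euclidean algorithm:
  3a^5 - 36a^4 + 30a^3 + 1404a^2 - 8673a + 17640 = (3a^2 - 9a - 165)(a^3 - 9a^2 + 38a - 48) + (405a^2 - 2835a + 9720)
  a^3 - 9a^2 + 38a - 48 = ((1/405)a - 2/405)(405a^2 - 2835a + 9720) + (0)
Last nonzero remainder: 405a^2 - 2835a + 9720. Dividing through by 405 gives the monic gcd a^2 - 7a + 24.
Cancel a^2 - 7a + 24 from numerator and denominator to get the reduced form.

(3a^3 - 15a^2 - 147a + 735)/(a - 2)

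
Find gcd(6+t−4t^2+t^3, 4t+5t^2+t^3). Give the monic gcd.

1+t

Apply the Euclidean algorithm:
  t^3−4t^2+t+6 = (t^3+5t^2+4t) + (−9t^2−3t+6)
  t^3+5t^2+4t = (−(1/9)t−14/27)(−9t^2−3t+6) + ((28/9)t+28/9)
  −9t^2−3t+6 = (−(81/28)t+27/14)((28/9)t+28/9) + (0)
Last nonzero remainder: (28/9)t+28/9. Dividing through by 28/9 gives the monic gcd t+1.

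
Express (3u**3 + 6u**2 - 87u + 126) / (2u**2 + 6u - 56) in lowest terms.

By polynomial division,
  3u**3 + 6u**2 - 87u + 126 = ((3/2)u - 3/2)(2u**2 + 6u - 56) + (6u + 42)
  2u**2 + 6u - 56 = ((1/3)u - 4/3)(6u + 42) + (0)
Last nonzero remainder: 6u + 42. Dividing through by 6 gives the monic gcd u + 7.
Cancel u + 7 from numerator and denominator to get the reduced form.

(3u**2 - 15u + 18)/(2u - 8)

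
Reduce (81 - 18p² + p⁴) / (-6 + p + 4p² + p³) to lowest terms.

Repeated division with remainder:
  p⁴ - 18p² + 81 = (p - 4)(p³ + 4p² + p - 6) + (-3p² + 10p + 57)
  p³ + 4p² + p - 6 = (-(1/3)p - 22/9)(-3p² + 10p + 57) + ((400/9)p + 400/3)
  -3p² + 10p + 57 = (-(27/400)p + 171/400)((400/9)p + 400/3) + (0)
Last nonzero remainder: (400/9)p + 400/3. Dividing through by 400/9 gives the monic gcd p + 3.
Cancel p + 3 from numerator and denominator to get the reduced form.

(27 - 9p - 3p² + p³)/(-2 + p + p²)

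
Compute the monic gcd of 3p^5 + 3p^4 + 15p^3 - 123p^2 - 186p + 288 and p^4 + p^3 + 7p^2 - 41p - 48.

Apply the Euclidean algorithm:
  3p^5 + 3p^4 + 15p^3 - 123p^2 - 186p + 288 = (3p)(p^4 + p^3 + 7p^2 - 41p - 48) + (-6p^3 - 42p + 288)
  p^4 + p^3 + 7p^2 - 41p - 48 = (-(1/6)p - 1/6)(-6p^3 - 42p + 288) + (0)
Last nonzero remainder: -6p^3 - 42p + 288. Dividing through by -6 gives the monic gcd p^3 + 7p - 48.

p^3 + 7p - 48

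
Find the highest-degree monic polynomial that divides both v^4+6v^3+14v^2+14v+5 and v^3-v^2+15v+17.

v+1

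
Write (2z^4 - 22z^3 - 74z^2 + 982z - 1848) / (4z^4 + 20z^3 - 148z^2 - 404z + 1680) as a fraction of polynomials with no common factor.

(z - 11)/(2z + 10)

Euclidean algorithm in ℚ[z]:
  2z^4 - 22z^3 - 74z^2 + 982z - 1848 = (1/2)(4z^4 + 20z^3 - 148z^2 - 404z + 1680) + (-32z^3 + 1184z - 2688)
  4z^4 + 20z^3 - 148z^2 - 404z + 1680 = (-(1/8)z - 5/8)(-32z^3 + 1184z - 2688) + (0)
Last nonzero remainder: -32z^3 + 1184z - 2688. Dividing through by -32 gives the monic gcd z^3 - 37z + 84.
Cancel z^3 - 37z + 84 from numerator and denominator to get the reduced form.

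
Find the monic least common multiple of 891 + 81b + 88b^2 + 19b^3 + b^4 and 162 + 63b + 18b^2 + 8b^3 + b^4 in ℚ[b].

16038 + 9477b + 3204b^2 + 1215b^3 + 277b^4 + 28b^5 + b^6

By polynomial division,
  b^4 + 19b^3 + 88b^2 + 81b + 891 = (b^4 + 8b^3 + 18b^2 + 63b + 162) + (11b^3 + 70b^2 + 18b + 729)
  b^4 + 8b^3 + 18b^2 + 63b + 162 = ((1/11)b + 18/121)(11b^3 + 70b^2 + 18b + 729) + ((720/121)b^2 - (720/121)b + 6480/121)
  11b^3 + 70b^2 + 18b + 729 = ((1331/720)b + 1089/80)((720/121)b^2 - (720/121)b + 6480/121) + (0)
Last nonzero remainder: (720/121)b^2 - (720/121)b + 6480/121. Dividing through by 720/121 gives the monic gcd b^2 - b + 9.
Then lcm(f, g) = f·g / gcd(f, g); expanding and making the result monic gives the answer.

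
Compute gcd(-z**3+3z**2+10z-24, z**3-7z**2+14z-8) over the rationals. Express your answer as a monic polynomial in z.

z**2-6z+8

Repeated division with remainder:
  -z**3+3z**2+10z-24 = (-1)(z**3-7z**2+14z-8) + (-4z**2+24z-32)
  z**3-7z**2+14z-8 = (-(1/4)z+1/4)(-4z**2+24z-32) + (0)
Last nonzero remainder: -4z**2+24z-32. Dividing through by -4 gives the monic gcd z**2-6z+8.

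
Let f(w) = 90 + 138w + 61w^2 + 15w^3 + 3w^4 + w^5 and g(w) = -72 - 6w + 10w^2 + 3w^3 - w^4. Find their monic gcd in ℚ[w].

6 + 4w + w^2

Repeated division with remainder:
  w^5 + 3w^4 + 15w^3 + 61w^2 + 138w + 90 = (-w - 6)(-w^4 + 3w^3 + 10w^2 - 6w - 72) + (43w^3 + 115w^2 + 30w - 342)
  -w^4 + 3w^3 + 10w^2 - 6w - 72 = (-(1/43)w + 244/1849)(43w^3 + 115w^2 + 30w - 342) + (-(8280/1849)w^2 - (33120/1849)w - 49680/1849)
  43w^3 + 115w^2 + 30w - 342 = (-(79507/8280)w + 35131/2760)(-(8280/1849)w^2 - (33120/1849)w - 49680/1849) + (0)
Last nonzero remainder: -(8280/1849)w^2 - (33120/1849)w - 49680/1849. Dividing through by -8280/1849 gives the monic gcd w^2 + 4w + 6.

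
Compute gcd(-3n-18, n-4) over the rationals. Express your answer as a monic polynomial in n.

Repeated division with remainder:
  -3n-18 = (-3)(n-4) + (-30)
  n-4 = (-(1/30)n+2/15)(-30) + (0)
The last nonzero remainder is the constant -30, so the polynomials are coprime and gcd = 1.

1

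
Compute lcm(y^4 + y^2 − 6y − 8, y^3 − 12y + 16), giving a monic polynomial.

y^6 + 2y^5 − 7y^4 − 4y^3 − 28y^2 + 32y + 64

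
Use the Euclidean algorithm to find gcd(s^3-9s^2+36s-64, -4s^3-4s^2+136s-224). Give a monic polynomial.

s-4

Euclidean algorithm in ℚ[s]:
  s^3-9s^2+36s-64 = (-1/4)(-4s^3-4s^2+136s-224) + (-10s^2+70s-120)
  -4s^3-4s^2+136s-224 = ((2/5)s+16/5)(-10s^2+70s-120) + (-40s+160)
  -10s^2+70s-120 = ((1/4)s-3/4)(-40s+160) + (0)
Last nonzero remainder: -40s+160. Dividing through by -40 gives the monic gcd s-4.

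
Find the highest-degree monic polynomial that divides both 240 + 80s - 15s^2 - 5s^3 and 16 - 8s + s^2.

By polynomial division,
  -5s^3 - 15s^2 + 80s + 240 = (-5s - 55)(s^2 - 8s + 16) + (-280s + 1120)
  s^2 - 8s + 16 = (-(1/280)s + 1/70)(-280s + 1120) + (0)
Last nonzero remainder: -280s + 1120. Dividing through by -280 gives the monic gcd s - 4.

-4 + s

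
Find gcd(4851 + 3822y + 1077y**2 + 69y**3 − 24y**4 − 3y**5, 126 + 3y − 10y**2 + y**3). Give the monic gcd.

−21 − 4y + y**2

By polynomial division,
  −3y**5 − 24y**4 + 69y**3 + 1077y**2 + 3822y + 4851 = (−3y**2 − 54y − 462)(y**3 − 10y**2 + 3y + 126) + (−3003y**2 + 12012y + 63063)
  y**3 − 10y**2 + 3y + 126 = (−(1/3003)y + 2/1001)(−3003y**2 + 12012y + 63063) + (0)
Last nonzero remainder: −3003y**2 + 12012y + 63063. Dividing through by −3003 gives the monic gcd y**2 − 4y − 21.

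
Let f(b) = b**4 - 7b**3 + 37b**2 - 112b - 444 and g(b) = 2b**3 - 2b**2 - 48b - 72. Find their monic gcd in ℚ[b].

Apply the Euclidean algorithm:
  b**4 - 7b**3 + 37b**2 - 112b - 444 = ((1/2)b - 3)(2b**3 - 2b**2 - 48b - 72) + (55b**2 - 220b - 660)
  2b**3 - 2b**2 - 48b - 72 = ((2/55)b + 6/55)(55b**2 - 220b - 660) + (0)
Last nonzero remainder: 55b**2 - 220b - 660. Dividing through by 55 gives the monic gcd b**2 - 4b - 12.

b**2 - 4b - 12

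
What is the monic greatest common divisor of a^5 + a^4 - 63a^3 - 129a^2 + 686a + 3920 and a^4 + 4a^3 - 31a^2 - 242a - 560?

a^3 - a^2 - 26a - 112

Apply the Euclidean algorithm:
  a^5 + a^4 - 63a^3 - 129a^2 + 686a + 3920 = (a - 3)(a^4 + 4a^3 - 31a^2 - 242a - 560) + (-20a^3 + 20a^2 + 520a + 2240)
  a^4 + 4a^3 - 31a^2 - 242a - 560 = (-(1/20)a - 1/4)(-20a^3 + 20a^2 + 520a + 2240) + (0)
Last nonzero remainder: -20a^3 + 20a^2 + 520a + 2240. Dividing through by -20 gives the monic gcd a^3 - a^2 - 26a - 112.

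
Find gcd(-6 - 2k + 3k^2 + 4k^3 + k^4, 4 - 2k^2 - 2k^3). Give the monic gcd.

-2 + k^2 + k^3

By polynomial division,
  k^4 + 4k^3 + 3k^2 - 2k - 6 = (-(1/2)k - 3/2)(-2k^3 - 2k^2 + 4) + (0)
Last nonzero remainder: -2k^3 - 2k^2 + 4. Dividing through by -2 gives the monic gcd k^3 + k^2 - 2.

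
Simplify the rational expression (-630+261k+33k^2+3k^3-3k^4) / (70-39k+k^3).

By polynomial division,
  -3k^4+3k^3+33k^2+261k-630 = (-3k+3)(k^3-39k+70) + (-84k^2+588k-840)
  k^3-39k+70 = (-(1/84)k-1/12)(-84k^2+588k-840) + (0)
Last nonzero remainder: -84k^2+588k-840. Dividing through by -84 gives the monic gcd k^2-7k+10.
Cancel k^2-7k+10 from numerator and denominator to get the reduced form.

(-63-18k-3k^2)/(7+k)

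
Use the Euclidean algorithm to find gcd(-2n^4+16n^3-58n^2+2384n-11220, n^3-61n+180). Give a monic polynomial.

n-5

Repeated division with remainder:
  -2n^4+16n^3-58n^2+2384n-11220 = (-2n+16)(n^3-61n+180) + (-180n^2+3720n-14100)
  n^3-61n+180 = (-(1/180)n-31/270)(-180n^2+3720n-14100) + ((2590/9)n-12950/9)
  -180n^2+3720n-14100 = (-(162/259)n+2538/259)((2590/9)n-12950/9) + (0)
Last nonzero remainder: (2590/9)n-12950/9. Dividing through by 2590/9 gives the monic gcd n-5.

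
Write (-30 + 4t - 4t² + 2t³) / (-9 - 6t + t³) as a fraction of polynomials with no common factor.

(10 + 2t + 2t²)/(3 + 3t + t²)

By polynomial division,
  2t³ - 4t² + 4t - 30 = (2)(t³ - 6t - 9) + (-4t² + 16t - 12)
  t³ - 6t - 9 = (-(1/4)t - 1)(-4t² + 16t - 12) + (7t - 21)
  -4t² + 16t - 12 = (-(4/7)t + 4/7)(7t - 21) + (0)
Last nonzero remainder: 7t - 21. Dividing through by 7 gives the monic gcd t - 3.
Cancel t - 3 from numerator and denominator to get the reduced form.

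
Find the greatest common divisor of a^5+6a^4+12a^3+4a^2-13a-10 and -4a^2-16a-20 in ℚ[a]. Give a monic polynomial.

a^2+4a+5

Repeated division with remainder:
  a^5+6a^4+12a^3+4a^2-13a-10 = (-(1/4)a^3-(1/2)a^2+(1/4)a+1/2)(-4a^2-16a-20) + (0)
Last nonzero remainder: -4a^2-16a-20. Dividing through by -4 gives the monic gcd a^2+4a+5.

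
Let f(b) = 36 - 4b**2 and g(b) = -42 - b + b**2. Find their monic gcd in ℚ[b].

Euclidean algorithm in ℚ[b]:
  -4b**2 + 36 = (-4)(b**2 - b - 42) + (-4b - 132)
  b**2 - b - 42 = (-(1/4)b + 17/2)(-4b - 132) + (1080)
  -4b - 132 = (-(1/270)b - 11/90)(1080) + (0)
The last nonzero remainder is the constant 1080, so the polynomials are coprime and gcd = 1.

1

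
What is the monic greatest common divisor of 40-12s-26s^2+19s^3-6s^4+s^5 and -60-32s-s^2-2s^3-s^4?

10-3s+s^2

Apply the Euclidean algorithm:
  s^5-6s^4+19s^3-26s^2-12s+40 = (-s+8)(-s^4-2s^3-s^2-32s-60) + (34s^3-50s^2+184s+520)
  -s^4-2s^3-s^2-32s-60 = (-(1/34)s-59/578)(34s^3-50s^2+184s+520) + (-(200/289)s^2+(600/289)s-2000/289)
  34s^3-50s^2+184s+520 = (-(4913/100)s-3757/50)(-(200/289)s^2+(600/289)s-2000/289) + (0)
Last nonzero remainder: -(200/289)s^2+(600/289)s-2000/289. Dividing through by -200/289 gives the monic gcd s^2-3s+10.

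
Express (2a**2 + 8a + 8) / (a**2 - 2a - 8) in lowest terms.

Euclidean algorithm in ℚ[a]:
  2a**2 + 8a + 8 = (2)(a**2 - 2a - 8) + (12a + 24)
  a**2 - 2a - 8 = ((1/12)a - 1/3)(12a + 24) + (0)
Last nonzero remainder: 12a + 24. Dividing through by 12 gives the monic gcd a + 2.
Cancel a + 2 from numerator and denominator to get the reduced form.

(2a + 4)/(a - 4)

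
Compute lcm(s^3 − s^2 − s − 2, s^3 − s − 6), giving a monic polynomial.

s^5 + s^4 − 7s^2 − 7s − 6

By polynomial division,
  s^3 − s^2 − s − 2 = (s^3 − s − 6) + (−s^2 + 4)
  s^3 − s − 6 = (−s)(−s^2 + 4) + (3s − 6)
  −s^2 + 4 = (−(1/3)s − 2/3)(3s − 6) + (0)
Last nonzero remainder: 3s − 6. Dividing through by 3 gives the monic gcd s − 2.
Then lcm(f, g) = f·g / gcd(f, g); expanding and making the result monic gives the answer.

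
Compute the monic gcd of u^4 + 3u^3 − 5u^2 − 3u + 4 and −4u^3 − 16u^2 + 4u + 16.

u^3 + 4u^2 − u − 4

Euclidean algorithm in ℚ[u]:
  u^4 + 3u^3 − 5u^2 − 3u + 4 = (−(1/4)u + 1/4)(−4u^3 − 16u^2 + 4u + 16) + (0)
Last nonzero remainder: −4u^3 − 16u^2 + 4u + 16. Dividing through by −4 gives the monic gcd u^3 + 4u^2 − u − 4.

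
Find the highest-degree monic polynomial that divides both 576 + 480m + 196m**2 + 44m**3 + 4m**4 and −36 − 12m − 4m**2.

9 + 3m + m**2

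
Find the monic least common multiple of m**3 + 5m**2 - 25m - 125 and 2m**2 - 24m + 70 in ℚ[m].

By polynomial division,
  m**3 + 5m**2 - 25m - 125 = ((1/2)m + 17/2)(2m**2 - 24m + 70) + (144m - 720)
  2m**2 - 24m + 70 = ((1/72)m - 7/72)(144m - 720) + (0)
Last nonzero remainder: 144m - 720. Dividing through by 144 gives the monic gcd m - 5.
Then lcm(f, g) = f·g / gcd(f, g); expanding and making the result monic gives the answer.

m**4 - 2m**3 - 60m**2 + 50m + 875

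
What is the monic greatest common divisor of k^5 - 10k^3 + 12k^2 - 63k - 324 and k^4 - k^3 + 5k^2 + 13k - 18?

k^2 - 2k + 9

Euclidean algorithm in ℚ[k]:
  k^5 - 10k^3 + 12k^2 - 63k - 324 = (k + 1)(k^4 - k^3 + 5k^2 + 13k - 18) + (-14k^3 - 6k^2 - 58k - 306)
  k^4 - k^3 + 5k^2 + 13k - 18 = (-(1/14)k + 5/49)(-14k^3 - 6k^2 - 58k - 306) + ((72/49)k^2 - (144/49)k + 648/49)
  -14k^3 - 6k^2 - 58k - 306 = (-(343/36)k - 833/36)((72/49)k^2 - (144/49)k + 648/49) + (0)
Last nonzero remainder: (72/49)k^2 - (144/49)k + 648/49. Dividing through by 72/49 gives the monic gcd k^2 - 2k + 9.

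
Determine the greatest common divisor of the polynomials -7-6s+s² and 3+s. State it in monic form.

Euclidean algorithm in ℚ[s]:
  s²-6s-7 = (s-9)(s+3) + (20)
  s+3 = ((1/20)s+3/20)(20) + (0)
The last nonzero remainder is the constant 20, so the polynomials are coprime and gcd = 1.

1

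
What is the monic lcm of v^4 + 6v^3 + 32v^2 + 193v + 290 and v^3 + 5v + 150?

v^6 + v^5 + 32v^4 + 213v^3 + 285v^2 + 4340v + 8700

Euclidean algorithm in ℚ[v]:
  v^4 + 6v^3 + 32v^2 + 193v + 290 = (v + 6)(v^3 + 5v + 150) + (27v^2 + 13v - 610)
  v^3 + 5v + 150 = ((1/27)v - 13/729)(27v^2 + 13v - 610) + ((20284/729)v + 101420/729)
  27v^2 + 13v - 610 = ((19683/20284)v - 44469/10142)((20284/729)v + 101420/729) + (0)
Last nonzero remainder: (20284/729)v + 101420/729. Dividing through by 20284/729 gives the monic gcd v + 5.
Then lcm(f, g) = f·g / gcd(f, g); expanding and making the result monic gives the answer.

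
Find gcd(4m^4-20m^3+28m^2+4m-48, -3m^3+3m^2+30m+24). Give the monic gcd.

m+1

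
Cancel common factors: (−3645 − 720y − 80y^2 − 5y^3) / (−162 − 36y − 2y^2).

By polynomial division,
  −5y^3 − 80y^2 − 720y − 3645 = ((5/2)y − 5)(−2y^2 − 36y − 162) + (−495y − 4455)
  −2y^2 − 36y − 162 = ((2/495)y + 2/55)(−495y − 4455) + (0)
Last nonzero remainder: −495y − 4455. Dividing through by −495 gives the monic gcd y + 9.
Cancel y + 9 from numerator and denominator to get the reduced form.

(405 + 35y + 5y^2)/(18 + 2y)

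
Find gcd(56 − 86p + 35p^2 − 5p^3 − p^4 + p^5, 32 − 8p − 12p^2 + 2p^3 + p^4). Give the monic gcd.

−8 + 2p + p^2

Euclidean algorithm in ℚ[p]:
  p^5 − p^4 − 5p^3 + 35p^2 − 86p + 56 = (p − 3)(p^4 + 2p^3 − 12p^2 − 8p + 32) + (13p^3 + 7p^2 − 142p + 152)
  p^4 + 2p^3 − 12p^2 − 8p + 32 = ((1/13)p + 19/169)(13p^3 + 7p^2 − 142p + 152) + (−(315/169)p^2 − (630/169)p + 2520/169)
  13p^3 + 7p^2 − 142p + 152 = (−(2197/315)p + 3211/315)(−(315/169)p^2 − (630/169)p + 2520/169) + (0)
Last nonzero remainder: −(315/169)p^2 − (630/169)p + 2520/169. Dividing through by −315/169 gives the monic gcd p^2 + 2p − 8.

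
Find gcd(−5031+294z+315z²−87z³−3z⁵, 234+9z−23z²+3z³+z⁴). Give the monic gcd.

Repeated division with remainder:
  −3z⁵−87z³+315z²+294z−5031 = (−3z+9)(z⁴+3z³−23z²+9z+234) + (−183z³+549z²+915z−7137)
  z⁴+3z³−23z²+9z+234 = (−(1/183)z−2/61)(−183z³+549z²+915z−7137) + (0)
Last nonzero remainder: −183z³+549z²+915z−7137. Dividing through by −183 gives the monic gcd z³−3z²−5z+39.

39−5z−3z²+z³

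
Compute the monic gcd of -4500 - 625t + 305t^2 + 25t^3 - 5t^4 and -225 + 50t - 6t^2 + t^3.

-5 + t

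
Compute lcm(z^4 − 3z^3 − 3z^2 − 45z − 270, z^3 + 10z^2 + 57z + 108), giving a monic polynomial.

z^6 + 4z^5 + 12z^4 − 174z^3 − 693z^2 − 3510z − 9720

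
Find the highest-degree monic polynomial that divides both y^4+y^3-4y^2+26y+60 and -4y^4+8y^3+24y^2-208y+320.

y^2-4y+10

Repeated division with remainder:
  y^4+y^3-4y^2+26y+60 = (-1/4)(-4y^4+8y^3+24y^2-208y+320) + (3y^3+2y^2-26y+140)
  -4y^4+8y^3+24y^2-208y+320 = (-(4/3)y+32/9)(3y^3+2y^2-26y+140) + (-(160/9)y^2+(640/9)y-1600/9)
  3y^3+2y^2-26y+140 = (-(27/160)y-63/80)(-(160/9)y^2+(640/9)y-1600/9) + (0)
Last nonzero remainder: -(160/9)y^2+(640/9)y-1600/9. Dividing through by -160/9 gives the monic gcd y^2-4y+10.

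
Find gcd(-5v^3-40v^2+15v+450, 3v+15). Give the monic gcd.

By polynomial division,
  -5v^3-40v^2+15v+450 = (-(5/3)v^2-5v+30)(3v+15) + (0)
Last nonzero remainder: 3v+15. Dividing through by 3 gives the monic gcd v+5.

v+5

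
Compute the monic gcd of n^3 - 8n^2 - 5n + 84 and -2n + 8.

n - 4

Apply the Euclidean algorithm:
  n^3 - 8n^2 - 5n + 84 = (-(1/2)n^2 + 2n + 21/2)(-2n + 8) + (0)
Last nonzero remainder: -2n + 8. Dividing through by -2 gives the monic gcd n - 4.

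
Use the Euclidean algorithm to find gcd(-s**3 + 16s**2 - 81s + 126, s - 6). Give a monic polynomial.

s - 6

Euclidean algorithm in ℚ[s]:
  -s**3 + 16s**2 - 81s + 126 = (-s**2 + 10s - 21)(s - 6) + (0)
The last nonzero remainder s - 6 is already monic.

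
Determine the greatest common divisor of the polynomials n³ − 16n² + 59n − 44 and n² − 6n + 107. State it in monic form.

1

Apply the Euclidean algorithm:
  n³ − 16n² + 59n − 44 = (n − 10)(n² − 6n + 107) + (−108n + 1026)
  n² − 6n + 107 = (−(1/108)n − 7/216)(−108n + 1026) + (561/4)
  −108n + 1026 = (−(144/187)n + 1368/187)(561/4) + (0)
The last nonzero remainder is the constant 561/4, so the polynomials are coprime and gcd = 1.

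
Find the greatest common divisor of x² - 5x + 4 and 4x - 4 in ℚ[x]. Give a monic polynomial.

Repeated division with remainder:
  x² - 5x + 4 = ((1/4)x - 1)(4x - 4) + (0)
Last nonzero remainder: 4x - 4. Dividing through by 4 gives the monic gcd x - 1.

x - 1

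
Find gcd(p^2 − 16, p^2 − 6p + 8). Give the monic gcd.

p − 4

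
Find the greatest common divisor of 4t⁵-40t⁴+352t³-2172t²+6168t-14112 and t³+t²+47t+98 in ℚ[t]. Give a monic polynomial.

t²-t+49

Apply the Euclidean algorithm:
  4t⁵-40t⁴+352t³-2172t²+6168t-14112 = (4t²-44t+208)(t³+t²+47t+98) + (-704t²+704t-34496)
  t³+t²+47t+98 = (-(1/704)t-1/352)(-704t²+704t-34496) + (0)
Last nonzero remainder: -704t²+704t-34496. Dividing through by -704 gives the monic gcd t²-t+49.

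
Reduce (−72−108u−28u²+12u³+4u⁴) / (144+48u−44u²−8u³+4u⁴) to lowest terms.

(3+4u+u²)/(−6−u+u²)

Apply the Euclidean algorithm:
  4u⁴+12u³−28u²−108u−72 = (4u⁴−8u³−44u²+48u+144) + (20u³+16u²−156u−216)
  4u⁴−8u³−44u²+48u+144 = ((1/5)u−14/25)(20u³+16u²−156u−216) + (−(96/25)u²+(96/25)u+576/25)
  20u³+16u²−156u−216 = (−(125/24)u−75/8)(−(96/25)u²+(96/25)u+576/25) + (0)
Last nonzero remainder: −(96/25)u²+(96/25)u+576/25. Dividing through by −96/25 gives the monic gcd u²−u−6.
Cancel u²−u−6 from numerator and denominator to get the reduced form.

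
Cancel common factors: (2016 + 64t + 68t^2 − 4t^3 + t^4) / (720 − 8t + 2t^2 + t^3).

(28 + 4t + t^2)/(10 + t)

Euclidean algorithm in ℚ[t]:
  t^4 − 4t^3 + 68t^2 + 64t + 2016 = (t − 6)(t^3 + 2t^2 − 8t + 720) + (88t^2 − 704t + 6336)
  t^3 + 2t^2 − 8t + 720 = ((1/88)t + 5/44)(88t^2 − 704t + 6336) + (0)
Last nonzero remainder: 88t^2 − 704t + 6336. Dividing through by 88 gives the monic gcd t^2 − 8t + 72.
Cancel t^2 − 8t + 72 from numerator and denominator to get the reduced form.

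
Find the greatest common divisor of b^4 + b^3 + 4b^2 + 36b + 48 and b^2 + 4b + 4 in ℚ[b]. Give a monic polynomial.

b^2 + 4b + 4

Repeated division with remainder:
  b^4 + b^3 + 4b^2 + 36b + 48 = (b^2 - 3b + 12)(b^2 + 4b + 4) + (0)
The last nonzero remainder b^2 + 4b + 4 is already monic.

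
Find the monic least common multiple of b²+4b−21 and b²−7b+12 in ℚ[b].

b³−37b+84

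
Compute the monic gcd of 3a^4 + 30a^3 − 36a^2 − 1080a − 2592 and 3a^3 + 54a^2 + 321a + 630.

Apply the Euclidean algorithm:
  3a^4 + 30a^3 − 36a^2 − 1080a − 2592 = (a − 8)(3a^3 + 54a^2 + 321a + 630) + (75a^2 + 858a + 2448)
  3a^3 + 54a^2 + 321a + 630 = ((1/25)a + 164/625)(75a^2 + 858a + 2448) + (−(1287/625)a − 7722/625)
  75a^2 + 858a + 2448 = (−(15625/429)a − 85000/429)(−(1287/625)a − 7722/625) + (0)
Last nonzero remainder: −(1287/625)a − 7722/625. Dividing through by −1287/625 gives the monic gcd a + 6.

a + 6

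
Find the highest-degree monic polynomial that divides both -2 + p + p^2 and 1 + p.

1

Apply the Euclidean algorithm:
  p^2 + p - 2 = (p)(p + 1) + (-2)
  p + 1 = (-(1/2)p - 1/2)(-2) + (0)
The last nonzero remainder is the constant -2, so the polynomials are coprime and gcd = 1.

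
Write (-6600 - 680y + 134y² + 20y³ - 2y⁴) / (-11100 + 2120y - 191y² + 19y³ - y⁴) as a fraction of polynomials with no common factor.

(66 + 20y + 2y²)/(111 + y + y²)

Euclidean algorithm in ℚ[y]:
  -2y⁴ + 20y³ + 134y² - 680y - 6600 = (2)(-y⁴ + 19y³ - 191y² + 2120y - 11100) + (-18y³ + 516y² - 4920y + 15600)
  -y⁴ + 19y³ - 191y² + 2120y - 11100 = ((1/18)y + 29/54)(-18y³ + 516y² - 4920y + 15600) + (-(1753/9)y² + (35060/9)y - 175300/9)
  -18y³ + 516y² - 4920y + 15600 = ((162/1753)y - 1404/1753)(-(1753/9)y² + (35060/9)y - 175300/9) + (0)
Last nonzero remainder: -(1753/9)y² + (35060/9)y - 175300/9. Dividing through by -1753/9 gives the monic gcd y² - 20y + 100.
Cancel y² - 20y + 100 from numerator and denominator to get the reduced form.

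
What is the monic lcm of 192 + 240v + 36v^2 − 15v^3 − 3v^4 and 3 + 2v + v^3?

−192 − 176v − 20v^2 − 53v^3 − 14v^4 + 4v^5 + v^6

Euclidean algorithm in ℚ[v]:
  −3v^4 − 15v^3 + 36v^2 + 240v + 192 = (−3v − 15)(v^3 + 2v + 3) + (42v^2 + 279v + 237)
  v^3 + 2v + 3 = ((1/42)v − 31/196)(42v^2 + 279v + 237) + ((7935/196)v + 7935/196)
  42v^2 + 279v + 237 = ((2744/2645)v + 15484/2645)((7935/196)v + 7935/196) + (0)
Last nonzero remainder: (7935/196)v + 7935/196. Dividing through by 7935/196 gives the monic gcd v + 1.
Then lcm(f, g) = f·g / gcd(f, g); expanding and making the result monic gives the answer.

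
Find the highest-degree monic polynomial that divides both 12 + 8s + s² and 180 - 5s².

6 + s

Apply the Euclidean algorithm:
  s² + 8s + 12 = (-1/5)(-5s² + 180) + (8s + 48)
  -5s² + 180 = (-(5/8)s + 15/4)(8s + 48) + (0)
Last nonzero remainder: 8s + 48. Dividing through by 8 gives the monic gcd s + 6.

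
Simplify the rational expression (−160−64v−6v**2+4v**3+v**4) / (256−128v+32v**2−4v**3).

By polynomial division,
  v**4+4v**3−6v**2−64v−160 = (−(1/4)v−3)(−4v**3+32v**2−128v+256) + (58v**2−384v+608)
  −4v**3+32v**2−128v+256 = (−(2/29)v+80/841)(58v**2−384v+608) + (−(41664/841)v+166656/841)
  58v**2−384v+608 = (−(24389/20832)v+15979/5208)(−(41664/841)v+166656/841) + (0)
Last nonzero remainder: −(41664/841)v+166656/841. Dividing through by −41664/841 gives the monic gcd v−4.
Cancel v−4 from numerator and denominator to get the reduced form.

(−40−26v−8v**2−v**3)/(64−16v+4v**2)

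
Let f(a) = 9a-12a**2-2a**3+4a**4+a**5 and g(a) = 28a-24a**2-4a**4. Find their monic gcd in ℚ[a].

-a+a**2

By polynomial division,
  a**5+4a**4-2a**3-12a**2+9a = (-(1/4)a-1)(-4a**4-24a**2+28a) + (-8a**3-29a**2+37a)
  -4a**4-24a**2+28a = ((1/2)a-29/16)(-8a**3-29a**2+37a) + (-(1521/16)a**2+(1521/16)a)
  -8a**3-29a**2+37a = ((128/1521)a+592/1521)(-(1521/16)a**2+(1521/16)a) + (0)
Last nonzero remainder: -(1521/16)a**2+(1521/16)a. Dividing through by -1521/16 gives the monic gcd a**2-a.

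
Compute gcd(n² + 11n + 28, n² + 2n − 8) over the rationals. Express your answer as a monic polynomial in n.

n + 4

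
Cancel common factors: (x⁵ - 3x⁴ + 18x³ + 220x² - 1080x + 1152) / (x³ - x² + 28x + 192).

Apply the Euclidean algorithm:
  x⁵ - 3x⁴ + 18x³ + 220x² - 1080x + 1152 = (x² - 2x - 12)(x³ - x² + 28x + 192) + (72x² - 360x + 3456)
  x³ - x² + 28x + 192 = ((1/72)x + 1/18)(72x² - 360x + 3456) + (0)
Last nonzero remainder: 72x² - 360x + 3456. Dividing through by 72 gives the monic gcd x² - 5x + 48.
Cancel x² - 5x + 48 from numerator and denominator to get the reduced form.

(x³ + 2x² - 20x + 24)/(x + 4)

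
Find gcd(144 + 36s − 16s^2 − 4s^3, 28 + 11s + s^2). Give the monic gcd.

Euclidean algorithm in ℚ[s]:
  −4s^3 − 16s^2 + 36s + 144 = (−4s + 28)(s^2 + 11s + 28) + (−160s − 640)
  s^2 + 11s + 28 = (−(1/160)s − 7/160)(−160s − 640) + (0)
Last nonzero remainder: −160s − 640. Dividing through by −160 gives the monic gcd s + 4.

4 + s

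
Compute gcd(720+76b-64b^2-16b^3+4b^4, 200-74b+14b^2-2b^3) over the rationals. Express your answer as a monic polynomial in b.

Euclidean algorithm in ℚ[b]:
  4b^4-16b^3-64b^2+76b+720 = (-2b-6)(-2b^3+14b^2-74b+200) + (-128b^2+32b+1920)
  -2b^3+14b^2-74b+200 = ((1/64)b-27/256)(-128b^2+32b+1920) + (-(805/8)b+805/2)
  -128b^2+32b+1920 = ((1024/805)b+768/161)(-(805/8)b+805/2) + (0)
Last nonzero remainder: -(805/8)b+805/2. Dividing through by -805/8 gives the monic gcd b-4.

-4+b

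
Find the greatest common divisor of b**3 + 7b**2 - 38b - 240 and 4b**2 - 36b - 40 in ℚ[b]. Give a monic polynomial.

1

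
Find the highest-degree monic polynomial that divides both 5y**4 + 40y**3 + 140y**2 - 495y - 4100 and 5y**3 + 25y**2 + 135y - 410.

Euclidean algorithm in ℚ[y]:
  5y**4 + 40y**3 + 140y**2 - 495y - 4100 = (y + 3)(5y**3 + 25y**2 + 135y - 410) + (-70y**2 - 490y - 2870)
  5y**3 + 25y**2 + 135y - 410 = (-(1/14)y + 1/7)(-70y**2 - 490y - 2870) + (0)
Last nonzero remainder: -70y**2 - 490y - 2870. Dividing through by -70 gives the monic gcd y**2 + 7y + 41.

y**2 + 7y + 41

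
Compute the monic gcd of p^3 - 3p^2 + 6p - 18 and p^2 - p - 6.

p - 3

Euclidean algorithm in ℚ[p]:
  p^3 - 3p^2 + 6p - 18 = (p - 2)(p^2 - p - 6) + (10p - 30)
  p^2 - p - 6 = ((1/10)p + 1/5)(10p - 30) + (0)
Last nonzero remainder: 10p - 30. Dividing through by 10 gives the monic gcd p - 3.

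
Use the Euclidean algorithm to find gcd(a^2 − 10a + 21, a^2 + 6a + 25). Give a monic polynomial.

By polynomial division,
  a^2 − 10a + 21 = (a^2 + 6a + 25) + (−16a − 4)
  a^2 + 6a + 25 = (−(1/16)a − 23/64)(−16a − 4) + (377/16)
  −16a − 4 = (−(256/377)a − 64/377)(377/16) + (0)
The last nonzero remainder is the constant 377/16, so the polynomials are coprime and gcd = 1.

1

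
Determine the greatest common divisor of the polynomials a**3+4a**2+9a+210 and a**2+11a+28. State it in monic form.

By polynomial division,
  a**3+4a**2+9a+210 = (a-7)(a**2+11a+28) + (58a+406)
  a**2+11a+28 = ((1/58)a+2/29)(58a+406) + (0)
Last nonzero remainder: 58a+406. Dividing through by 58 gives the monic gcd a+7.

a+7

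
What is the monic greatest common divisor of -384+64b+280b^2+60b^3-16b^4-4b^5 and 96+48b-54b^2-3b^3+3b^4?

By polynomial division,
  -4b^5-16b^4+60b^3+280b^2+64b-384 = (-(4/3)b-20/3)(3b^4-3b^3-54b^2+48b+96) + (-32b^3-16b^2+512b+256)
  3b^4-3b^3-54b^2+48b+96 = (-(3/32)b+9/64)(-32b^3-16b^2+512b+256) + (-(15/4)b^2+60)
  -32b^3-16b^2+512b+256 = ((128/15)b+64/15)(-(15/4)b^2+60) + (0)
Last nonzero remainder: -(15/4)b^2+60. Dividing through by -15/4 gives the monic gcd b^2-16.

-16+b^2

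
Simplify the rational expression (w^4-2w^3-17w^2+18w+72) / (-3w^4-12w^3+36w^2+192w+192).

(-w^2+9)/(3w^2+18w+24)

Repeated division with remainder:
  w^4-2w^3-17w^2+18w+72 = (-1/3)(-3w^4-12w^3+36w^2+192w+192) + (-6w^3-5w^2+82w+136)
  -3w^4-12w^3+36w^2+192w+192 = ((1/2)w+19/12)(-6w^3-5w^2+82w+136) + ((35/12)w^2-(35/6)w-70/3)
  -6w^3-5w^2+82w+136 = (-(72/35)w-204/35)((35/12)w^2-(35/6)w-70/3) + (0)
Last nonzero remainder: (35/12)w^2-(35/6)w-70/3. Dividing through by 35/12 gives the monic gcd w^2-2w-8.
Cancel w^2-2w-8 from numerator and denominator to get the reduced form.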